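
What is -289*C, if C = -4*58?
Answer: 67048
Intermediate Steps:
C = -232
-289*C = -289*(-232) = 67048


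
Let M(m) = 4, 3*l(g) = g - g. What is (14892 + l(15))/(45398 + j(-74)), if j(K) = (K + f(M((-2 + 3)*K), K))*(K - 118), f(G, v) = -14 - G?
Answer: 7446/31531 ≈ 0.23615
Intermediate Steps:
l(g) = 0 (l(g) = (g - g)/3 = (⅓)*0 = 0)
j(K) = (-118 + K)*(-18 + K) (j(K) = (K + (-14 - 1*4))*(K - 118) = (K + (-14 - 4))*(-118 + K) = (K - 18)*(-118 + K) = (-18 + K)*(-118 + K) = (-118 + K)*(-18 + K))
(14892 + l(15))/(45398 + j(-74)) = (14892 + 0)/(45398 + (2124 + (-74)² - 136*(-74))) = 14892/(45398 + (2124 + 5476 + 10064)) = 14892/(45398 + 17664) = 14892/63062 = 14892*(1/63062) = 7446/31531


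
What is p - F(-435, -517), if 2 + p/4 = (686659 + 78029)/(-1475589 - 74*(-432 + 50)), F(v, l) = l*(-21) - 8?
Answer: -15716622849/1447321 ≈ -10859.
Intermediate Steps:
F(v, l) = -8 - 21*l (F(v, l) = -21*l - 8 = -8 - 21*l)
p = -14637320/1447321 (p = -8 + 4*((686659 + 78029)/(-1475589 - 74*(-432 + 50))) = -8 + 4*(764688/(-1475589 - 74*(-382))) = -8 + 4*(764688/(-1475589 + 28268)) = -8 + 4*(764688/(-1447321)) = -8 + 4*(764688*(-1/1447321)) = -8 + 4*(-764688/1447321) = -8 - 3058752/1447321 = -14637320/1447321 ≈ -10.113)
p - F(-435, -517) = -14637320/1447321 - (-8 - 21*(-517)) = -14637320/1447321 - (-8 + 10857) = -14637320/1447321 - 1*10849 = -14637320/1447321 - 10849 = -15716622849/1447321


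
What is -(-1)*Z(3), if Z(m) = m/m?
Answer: 1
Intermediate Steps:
Z(m) = 1
-(-1)*Z(3) = -(-1) = -1*(-1) = 1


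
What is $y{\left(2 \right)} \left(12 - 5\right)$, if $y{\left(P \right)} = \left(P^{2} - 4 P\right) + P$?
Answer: $-14$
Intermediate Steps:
$y{\left(P \right)} = P^{2} - 3 P$
$y{\left(2 \right)} \left(12 - 5\right) = 2 \left(-3 + 2\right) \left(12 - 5\right) = 2 \left(-1\right) 7 = \left(-2\right) 7 = -14$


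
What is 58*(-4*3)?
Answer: -696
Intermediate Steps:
58*(-4*3) = 58*(-12) = -696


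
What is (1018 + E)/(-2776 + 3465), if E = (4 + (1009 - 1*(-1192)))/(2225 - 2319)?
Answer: 93487/64766 ≈ 1.4435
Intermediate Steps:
E = -2205/94 (E = (4 + (1009 + 1192))/(-94) = (4 + 2201)*(-1/94) = 2205*(-1/94) = -2205/94 ≈ -23.457)
(1018 + E)/(-2776 + 3465) = (1018 - 2205/94)/(-2776 + 3465) = (93487/94)/689 = (93487/94)*(1/689) = 93487/64766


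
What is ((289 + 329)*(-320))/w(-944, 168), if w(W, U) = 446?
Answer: -98880/223 ≈ -443.41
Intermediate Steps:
((289 + 329)*(-320))/w(-944, 168) = ((289 + 329)*(-320))/446 = (618*(-320))*(1/446) = -197760*1/446 = -98880/223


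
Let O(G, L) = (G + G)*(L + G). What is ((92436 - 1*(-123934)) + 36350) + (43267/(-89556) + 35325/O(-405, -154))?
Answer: 37954796478791/150185412 ≈ 2.5272e+5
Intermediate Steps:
O(G, L) = 2*G*(G + L) (O(G, L) = (2*G)*(G + L) = 2*G*(G + L))
((92436 - 1*(-123934)) + 36350) + (43267/(-89556) + 35325/O(-405, -154)) = ((92436 - 1*(-123934)) + 36350) + (43267/(-89556) + 35325/((2*(-405)*(-405 - 154)))) = ((92436 + 123934) + 36350) + (43267*(-1/89556) + 35325/((2*(-405)*(-559)))) = (216370 + 36350) + (-43267/89556 + 35325/452790) = 252720 + (-43267/89556 + 35325*(1/452790)) = 252720 + (-43267/89556 + 785/10062) = 252720 - 60841849/150185412 = 37954796478791/150185412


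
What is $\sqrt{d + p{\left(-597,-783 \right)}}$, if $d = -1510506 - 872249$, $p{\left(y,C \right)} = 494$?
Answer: $i \sqrt{2382261} \approx 1543.5 i$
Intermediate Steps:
$d = -2382755$ ($d = -1510506 - 872249 = -2382755$)
$\sqrt{d + p{\left(-597,-783 \right)}} = \sqrt{-2382755 + 494} = \sqrt{-2382261} = i \sqrt{2382261}$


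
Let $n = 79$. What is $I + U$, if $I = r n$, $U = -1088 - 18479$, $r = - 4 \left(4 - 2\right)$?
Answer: $-20199$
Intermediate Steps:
$r = -8$ ($r = \left(-4\right) 2 = -8$)
$U = -19567$ ($U = -1088 - 18479 = -19567$)
$I = -632$ ($I = \left(-8\right) 79 = -632$)
$I + U = -632 - 19567 = -20199$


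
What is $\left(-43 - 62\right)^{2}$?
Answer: $11025$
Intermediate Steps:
$\left(-43 - 62\right)^{2} = \left(-105\right)^{2} = 11025$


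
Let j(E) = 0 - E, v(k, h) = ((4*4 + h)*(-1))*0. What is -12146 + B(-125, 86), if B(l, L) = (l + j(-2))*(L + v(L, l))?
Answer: -22724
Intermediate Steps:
v(k, h) = 0 (v(k, h) = ((16 + h)*(-1))*0 = (-16 - h)*0 = 0)
j(E) = -E
B(l, L) = L*(2 + l) (B(l, L) = (l - 1*(-2))*(L + 0) = (l + 2)*L = (2 + l)*L = L*(2 + l))
-12146 + B(-125, 86) = -12146 + 86*(2 - 125) = -12146 + 86*(-123) = -12146 - 10578 = -22724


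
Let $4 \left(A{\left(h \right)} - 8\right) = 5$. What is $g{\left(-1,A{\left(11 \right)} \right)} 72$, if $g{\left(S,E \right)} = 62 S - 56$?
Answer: $-8496$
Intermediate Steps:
$A{\left(h \right)} = \frac{37}{4}$ ($A{\left(h \right)} = 8 + \frac{1}{4} \cdot 5 = 8 + \frac{5}{4} = \frac{37}{4}$)
$g{\left(S,E \right)} = -56 + 62 S$
$g{\left(-1,A{\left(11 \right)} \right)} 72 = \left(-56 + 62 \left(-1\right)\right) 72 = \left(-56 - 62\right) 72 = \left(-118\right) 72 = -8496$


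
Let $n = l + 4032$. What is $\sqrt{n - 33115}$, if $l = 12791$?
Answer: $2 i \sqrt{4073} \approx 127.64 i$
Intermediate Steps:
$n = 16823$ ($n = 12791 + 4032 = 16823$)
$\sqrt{n - 33115} = \sqrt{16823 - 33115} = \sqrt{-16292} = 2 i \sqrt{4073}$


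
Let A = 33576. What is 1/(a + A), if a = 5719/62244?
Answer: 468/15713611 ≈ 2.9783e-5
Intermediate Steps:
a = 43/468 (a = 5719*(1/62244) = 43/468 ≈ 0.091880)
1/(a + A) = 1/(43/468 + 33576) = 1/(15713611/468) = 468/15713611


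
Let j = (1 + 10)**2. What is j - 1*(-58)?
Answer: 179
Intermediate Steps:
j = 121 (j = 11**2 = 121)
j - 1*(-58) = 121 - 1*(-58) = 121 + 58 = 179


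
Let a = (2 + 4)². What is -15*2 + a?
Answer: 6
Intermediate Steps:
a = 36 (a = 6² = 36)
-15*2 + a = -15*2 + 36 = -30 + 36 = 6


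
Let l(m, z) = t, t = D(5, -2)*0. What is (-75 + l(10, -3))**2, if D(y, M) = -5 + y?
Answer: 5625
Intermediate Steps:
t = 0 (t = (-5 + 5)*0 = 0*0 = 0)
l(m, z) = 0
(-75 + l(10, -3))**2 = (-75 + 0)**2 = (-75)**2 = 5625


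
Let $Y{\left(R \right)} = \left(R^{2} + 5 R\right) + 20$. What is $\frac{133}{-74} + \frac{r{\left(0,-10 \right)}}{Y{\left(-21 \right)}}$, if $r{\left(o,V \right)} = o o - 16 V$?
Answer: $- \frac{8877}{6586} \approx -1.3479$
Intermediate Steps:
$r{\left(o,V \right)} = o^{2} - 16 V$
$Y{\left(R \right)} = 20 + R^{2} + 5 R$
$\frac{133}{-74} + \frac{r{\left(0,-10 \right)}}{Y{\left(-21 \right)}} = \frac{133}{-74} + \frac{0^{2} - -160}{20 + \left(-21\right)^{2} + 5 \left(-21\right)} = 133 \left(- \frac{1}{74}\right) + \frac{0 + 160}{20 + 441 - 105} = - \frac{133}{74} + \frac{160}{356} = - \frac{133}{74} + 160 \cdot \frac{1}{356} = - \frac{133}{74} + \frac{40}{89} = - \frac{8877}{6586}$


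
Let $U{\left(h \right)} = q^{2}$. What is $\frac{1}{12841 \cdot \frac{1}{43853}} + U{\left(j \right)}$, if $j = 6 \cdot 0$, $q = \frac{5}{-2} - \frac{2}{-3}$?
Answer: $\frac{3132469}{462276} \approx 6.7762$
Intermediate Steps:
$q = - \frac{11}{6}$ ($q = 5 \left(- \frac{1}{2}\right) - - \frac{2}{3} = - \frac{5}{2} + \frac{2}{3} = - \frac{11}{6} \approx -1.8333$)
$j = 0$
$U{\left(h \right)} = \frac{121}{36}$ ($U{\left(h \right)} = \left(- \frac{11}{6}\right)^{2} = \frac{121}{36}$)
$\frac{1}{12841 \cdot \frac{1}{43853}} + U{\left(j \right)} = \frac{1}{12841 \cdot \frac{1}{43853}} + \frac{121}{36} = \frac{1}{\frac{12841}{43853}} + \frac{121}{36} = \frac{43853}{12841} + \frac{121}{36} = \frac{3132469}{462276}$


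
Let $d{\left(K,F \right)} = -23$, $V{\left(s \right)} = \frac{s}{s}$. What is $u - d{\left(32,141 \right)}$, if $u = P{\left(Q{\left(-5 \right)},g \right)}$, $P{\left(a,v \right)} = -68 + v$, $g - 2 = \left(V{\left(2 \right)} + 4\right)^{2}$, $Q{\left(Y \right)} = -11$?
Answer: $-18$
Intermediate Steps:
$V{\left(s \right)} = 1$
$g = 27$ ($g = 2 + \left(1 + 4\right)^{2} = 2 + 5^{2} = 2 + 25 = 27$)
$u = -41$ ($u = -68 + 27 = -41$)
$u - d{\left(32,141 \right)} = -41 - -23 = -41 + 23 = -18$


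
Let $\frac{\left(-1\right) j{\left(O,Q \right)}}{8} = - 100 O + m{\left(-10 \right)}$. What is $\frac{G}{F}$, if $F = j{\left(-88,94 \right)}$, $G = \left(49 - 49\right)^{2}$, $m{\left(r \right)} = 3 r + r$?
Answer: $0$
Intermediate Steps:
$m{\left(r \right)} = 4 r$
$j{\left(O,Q \right)} = 320 + 800 O$ ($j{\left(O,Q \right)} = - 8 \left(- 100 O + 4 \left(-10\right)\right) = - 8 \left(- 100 O - 40\right) = - 8 \left(-40 - 100 O\right) = 320 + 800 O$)
$G = 0$ ($G = 0^{2} = 0$)
$F = -70080$ ($F = 320 + 800 \left(-88\right) = 320 - 70400 = -70080$)
$\frac{G}{F} = \frac{0}{-70080} = 0 \left(- \frac{1}{70080}\right) = 0$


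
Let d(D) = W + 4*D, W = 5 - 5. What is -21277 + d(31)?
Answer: -21153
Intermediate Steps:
W = 0
d(D) = 4*D (d(D) = 0 + 4*D = 4*D)
-21277 + d(31) = -21277 + 4*31 = -21277 + 124 = -21153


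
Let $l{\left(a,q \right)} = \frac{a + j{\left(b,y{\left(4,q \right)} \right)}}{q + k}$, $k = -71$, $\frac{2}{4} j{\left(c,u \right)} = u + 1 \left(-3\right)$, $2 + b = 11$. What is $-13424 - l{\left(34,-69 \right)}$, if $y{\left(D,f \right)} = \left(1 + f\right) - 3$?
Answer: $- \frac{939737}{70} \approx -13425.0$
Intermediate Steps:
$y{\left(D,f \right)} = -2 + f$
$b = 9$ ($b = -2 + 11 = 9$)
$j{\left(c,u \right)} = -6 + 2 u$ ($j{\left(c,u \right)} = 2 \left(u + 1 \left(-3\right)\right) = 2 \left(u - 3\right) = 2 \left(-3 + u\right) = -6 + 2 u$)
$l{\left(a,q \right)} = \frac{-10 + a + 2 q}{-71 + q}$ ($l{\left(a,q \right)} = \frac{a + \left(-6 + 2 \left(-2 + q\right)\right)}{q - 71} = \frac{a + \left(-6 + \left(-4 + 2 q\right)\right)}{-71 + q} = \frac{a + \left(-10 + 2 q\right)}{-71 + q} = \frac{-10 + a + 2 q}{-71 + q}$)
$-13424 - l{\left(34,-69 \right)} = -13424 - \frac{-10 + 34 + 2 \left(-69\right)}{-71 - 69} = -13424 - \frac{-10 + 34 - 138}{-140} = -13424 - \left(- \frac{1}{140}\right) \left(-114\right) = -13424 - \frac{57}{70} = - \frac{939737}{70}$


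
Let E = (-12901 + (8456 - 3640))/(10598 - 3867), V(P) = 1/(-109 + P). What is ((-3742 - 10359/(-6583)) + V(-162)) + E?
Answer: -44929720887505/12008056883 ≈ -3741.6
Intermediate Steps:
E = -8085/6731 (E = (-12901 + 4816)/6731 = -8085*1/6731 = -8085/6731 ≈ -1.2012)
((-3742 - 10359/(-6583)) + V(-162)) + E = ((-3742 - 10359/(-6583)) + 1/(-109 - 162)) - 8085/6731 = ((-3742 - 10359*(-1)/6583) + 1/(-271)) - 8085/6731 = ((-3742 - 1*(-10359/6583)) - 1/271) - 8085/6731 = ((-3742 + 10359/6583) - 1/271) - 8085/6731 = (-24623227/6583 - 1/271) - 8085/6731 = -6672901100/1783993 - 8085/6731 = -44929720887505/12008056883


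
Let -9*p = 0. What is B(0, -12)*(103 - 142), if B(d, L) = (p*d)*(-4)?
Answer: 0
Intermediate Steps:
p = 0 (p = -⅑*0 = 0)
B(d, L) = 0 (B(d, L) = (0*d)*(-4) = 0*(-4) = 0)
B(0, -12)*(103 - 142) = 0*(103 - 142) = 0*(-39) = 0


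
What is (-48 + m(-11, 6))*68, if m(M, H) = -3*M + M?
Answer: -1768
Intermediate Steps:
m(M, H) = -2*M
(-48 + m(-11, 6))*68 = (-48 - 2*(-11))*68 = (-48 + 22)*68 = -26*68 = -1768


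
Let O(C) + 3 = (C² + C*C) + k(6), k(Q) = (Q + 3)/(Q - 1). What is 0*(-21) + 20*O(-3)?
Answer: 336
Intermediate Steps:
k(Q) = (3 + Q)/(-1 + Q)
O(C) = -6/5 + 2*C² (O(C) = -3 + ((C² + C*C) + (3 + 6)/(-1 + 6)) = -3 + ((C² + C²) + 9/5) = -3 + (2*C² + (⅕)*9) = -3 + (2*C² + 9/5) = -3 + (9/5 + 2*C²) = -6/5 + 2*C²)
0*(-21) + 20*O(-3) = 0*(-21) + 20*(-6/5 + 2*(-3)²) = 0 + 20*(-6/5 + 2*9) = 0 + 20*(-6/5 + 18) = 0 + 20*(84/5) = 0 + 336 = 336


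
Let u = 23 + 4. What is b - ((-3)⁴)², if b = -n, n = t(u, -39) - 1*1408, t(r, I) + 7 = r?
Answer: -5173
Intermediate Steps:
u = 27
t(r, I) = -7 + r
n = -1388 (n = (-7 + 27) - 1*1408 = 20 - 1408 = -1388)
b = 1388 (b = -1*(-1388) = 1388)
b - ((-3)⁴)² = 1388 - ((-3)⁴)² = 1388 - 1*81² = 1388 - 1*6561 = 1388 - 6561 = -5173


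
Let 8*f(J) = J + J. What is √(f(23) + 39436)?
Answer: √157767/2 ≈ 198.60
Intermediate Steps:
f(J) = J/4 (f(J) = (J + J)/8 = (2*J)/8 = J/4)
√(f(23) + 39436) = √((¼)*23 + 39436) = √(23/4 + 39436) = √(157767/4) = √157767/2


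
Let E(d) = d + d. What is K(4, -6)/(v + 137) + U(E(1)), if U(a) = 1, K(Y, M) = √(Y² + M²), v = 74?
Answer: 1 + 2*√13/211 ≈ 1.0342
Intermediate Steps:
E(d) = 2*d
K(Y, M) = √(M² + Y²)
K(4, -6)/(v + 137) + U(E(1)) = √((-6)² + 4²)/(74 + 137) + 1 = √(36 + 16)/211 + 1 = √52/211 + 1 = (2*√13)/211 + 1 = 2*√13/211 + 1 = 1 + 2*√13/211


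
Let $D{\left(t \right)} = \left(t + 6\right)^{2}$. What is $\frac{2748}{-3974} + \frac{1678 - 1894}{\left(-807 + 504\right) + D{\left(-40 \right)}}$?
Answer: $- \frac{1601214}{1694911} \approx -0.94472$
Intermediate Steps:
$D{\left(t \right)} = \left(6 + t\right)^{2}$
$\frac{2748}{-3974} + \frac{1678 - 1894}{\left(-807 + 504\right) + D{\left(-40 \right)}} = \frac{2748}{-3974} + \frac{1678 - 1894}{\left(-807 + 504\right) + \left(6 - 40\right)^{2}} = 2748 \left(- \frac{1}{3974}\right) + \frac{1678 - 1894}{-303 + \left(-34\right)^{2}} = - \frac{1374}{1987} - \frac{216}{-303 + 1156} = - \frac{1374}{1987} - \frac{216}{853} = - \frac{1601214}{1694911}$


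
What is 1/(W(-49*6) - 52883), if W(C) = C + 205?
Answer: -1/52972 ≈ -1.8878e-5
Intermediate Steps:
W(C) = 205 + C
1/(W(-49*6) - 52883) = 1/((205 - 49*6) - 52883) = 1/((205 - 294) - 52883) = 1/(-89 - 52883) = 1/(-52972) = -1/52972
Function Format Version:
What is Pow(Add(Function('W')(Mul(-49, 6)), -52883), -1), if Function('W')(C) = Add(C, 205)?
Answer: Rational(-1, 52972) ≈ -1.8878e-5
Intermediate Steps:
Function('W')(C) = Add(205, C)
Pow(Add(Function('W')(Mul(-49, 6)), -52883), -1) = Pow(Add(Add(205, Mul(-49, 6)), -52883), -1) = Pow(Add(Add(205, -294), -52883), -1) = Pow(Add(-89, -52883), -1) = Pow(-52972, -1) = Rational(-1, 52972)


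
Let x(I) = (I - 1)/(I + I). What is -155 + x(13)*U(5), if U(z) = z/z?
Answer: -2009/13 ≈ -154.54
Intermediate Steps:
x(I) = (-1 + I)/(2*I) (x(I) = (-1 + I)/((2*I)) = (-1 + I)*(1/(2*I)) = (-1 + I)/(2*I))
U(z) = 1
-155 + x(13)*U(5) = -155 + ((1/2)*(-1 + 13)/13)*1 = -155 + ((1/2)*(1/13)*12)*1 = -155 + (6/13)*1 = -155 + 6/13 = -2009/13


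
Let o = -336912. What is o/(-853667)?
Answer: 336912/853667 ≈ 0.39466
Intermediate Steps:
o/(-853667) = -336912/(-853667) = -336912*(-1/853667) = 336912/853667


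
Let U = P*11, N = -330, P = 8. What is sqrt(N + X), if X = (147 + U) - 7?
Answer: I*sqrt(102) ≈ 10.1*I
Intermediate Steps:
U = 88 (U = 8*11 = 88)
X = 228 (X = (147 + 88) - 7 = 235 - 7 = 228)
sqrt(N + X) = sqrt(-330 + 228) = sqrt(-102) = I*sqrt(102)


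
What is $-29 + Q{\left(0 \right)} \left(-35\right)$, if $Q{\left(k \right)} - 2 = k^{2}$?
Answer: $-99$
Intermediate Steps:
$Q{\left(k \right)} = 2 + k^{2}$
$-29 + Q{\left(0 \right)} \left(-35\right) = -29 + \left(2 + 0^{2}\right) \left(-35\right) = -29 + \left(2 + 0\right) \left(-35\right) = -29 + 2 \left(-35\right) = -29 - 70 = -99$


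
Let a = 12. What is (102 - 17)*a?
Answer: 1020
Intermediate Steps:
(102 - 17)*a = (102 - 17)*12 = 85*12 = 1020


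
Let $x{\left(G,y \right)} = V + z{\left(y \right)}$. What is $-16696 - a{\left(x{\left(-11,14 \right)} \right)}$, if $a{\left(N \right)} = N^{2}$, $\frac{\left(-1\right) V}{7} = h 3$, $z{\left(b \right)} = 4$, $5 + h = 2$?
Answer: $-21185$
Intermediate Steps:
$h = -3$ ($h = -5 + 2 = -3$)
$V = 63$ ($V = - 7 \left(\left(-3\right) 3\right) = \left(-7\right) \left(-9\right) = 63$)
$x{\left(G,y \right)} = 67$ ($x{\left(G,y \right)} = 63 + 4 = 67$)
$-16696 - a{\left(x{\left(-11,14 \right)} \right)} = -16696 - 67^{2} = -16696 - 4489 = -21185$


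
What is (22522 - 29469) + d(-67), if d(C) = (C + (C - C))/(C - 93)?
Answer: -1111453/160 ≈ -6946.6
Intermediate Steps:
d(C) = C/(-93 + C) (d(C) = (C + 0)/(-93 + C) = C/(-93 + C))
(22522 - 29469) + d(-67) = (22522 - 29469) - 67/(-93 - 67) = -6947 - 67/(-160) = -6947 - 67*(-1/160) = -6947 + 67/160 = -1111453/160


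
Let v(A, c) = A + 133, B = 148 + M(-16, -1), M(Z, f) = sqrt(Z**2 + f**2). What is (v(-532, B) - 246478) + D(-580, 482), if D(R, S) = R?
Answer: -247457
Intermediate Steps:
B = 148 + sqrt(257) (B = 148 + sqrt((-16)**2 + (-1)**2) = 148 + sqrt(256 + 1) = 148 + sqrt(257) ≈ 164.03)
v(A, c) = 133 + A
(v(-532, B) - 246478) + D(-580, 482) = ((133 - 532) - 246478) - 580 = (-399 - 246478) - 580 = -246877 - 580 = -247457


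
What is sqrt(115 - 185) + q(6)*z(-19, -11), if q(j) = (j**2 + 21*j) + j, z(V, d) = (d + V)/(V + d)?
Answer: 168 + I*sqrt(70) ≈ 168.0 + 8.3666*I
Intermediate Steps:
z(V, d) = 1 (z(V, d) = (V + d)/(V + d) = 1)
q(j) = j**2 + 22*j
sqrt(115 - 185) + q(6)*z(-19, -11) = sqrt(115 - 185) + (6*(22 + 6))*1 = sqrt(-70) + (6*28)*1 = I*sqrt(70) + 168*1 = I*sqrt(70) + 168 = 168 + I*sqrt(70)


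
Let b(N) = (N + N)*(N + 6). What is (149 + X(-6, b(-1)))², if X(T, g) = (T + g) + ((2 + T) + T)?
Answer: 15129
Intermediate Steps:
b(N) = 2*N*(6 + N) (b(N) = (2*N)*(6 + N) = 2*N*(6 + N))
X(T, g) = 2 + g + 3*T (X(T, g) = (T + g) + (2 + 2*T) = 2 + g + 3*T)
(149 + X(-6, b(-1)))² = (149 + (2 + 2*(-1)*(6 - 1) + 3*(-6)))² = (149 + (2 + 2*(-1)*5 - 18))² = (149 + (2 - 10 - 18))² = (149 - 26)² = 123² = 15129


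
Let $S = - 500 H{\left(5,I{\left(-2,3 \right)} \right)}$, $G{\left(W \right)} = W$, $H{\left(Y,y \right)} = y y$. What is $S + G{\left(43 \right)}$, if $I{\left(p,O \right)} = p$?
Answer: $-1957$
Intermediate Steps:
$H{\left(Y,y \right)} = y^{2}$
$S = -2000$ ($S = - 500 \left(-2\right)^{2} = \left(-500\right) 4 = -2000$)
$S + G{\left(43 \right)} = -2000 + 43 = -1957$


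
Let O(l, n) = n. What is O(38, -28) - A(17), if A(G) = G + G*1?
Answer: -62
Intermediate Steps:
A(G) = 2*G (A(G) = G + G = 2*G)
O(38, -28) - A(17) = -28 - 2*17 = -28 - 1*34 = -28 - 34 = -62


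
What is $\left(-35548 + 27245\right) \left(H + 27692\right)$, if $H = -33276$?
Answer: $46363952$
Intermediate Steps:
$\left(-35548 + 27245\right) \left(H + 27692\right) = \left(-35548 + 27245\right) \left(-33276 + 27692\right) = \left(-8303\right) \left(-5584\right) = 46363952$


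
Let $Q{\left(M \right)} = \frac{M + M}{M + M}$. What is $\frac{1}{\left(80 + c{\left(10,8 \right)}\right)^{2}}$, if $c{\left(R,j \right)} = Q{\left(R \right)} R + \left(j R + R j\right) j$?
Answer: $\frac{1}{1876900} \approx 5.3279 \cdot 10^{-7}$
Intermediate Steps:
$Q{\left(M \right)} = 1$ ($Q{\left(M \right)} = \frac{2 M}{2 M} = 2 M \frac{1}{2 M} = 1$)
$c{\left(R,j \right)} = R + 2 R j^{2}$ ($c{\left(R,j \right)} = 1 R + \left(j R + R j\right) j = R + \left(R j + R j\right) j = R + 2 R j j = R + 2 R j^{2}$)
$\frac{1}{\left(80 + c{\left(10,8 \right)}\right)^{2}} = \frac{1}{\left(80 + 10 \left(1 + 2 \cdot 8^{2}\right)\right)^{2}} = \frac{1}{\left(80 + 10 \left(1 + 2 \cdot 64\right)\right)^{2}} = \frac{1}{\left(80 + 10 \left(1 + 128\right)\right)^{2}} = \frac{1}{\left(80 + 10 \cdot 129\right)^{2}} = \frac{1}{\left(80 + 1290\right)^{2}} = \frac{1}{1370^{2}} = \frac{1}{1876900}$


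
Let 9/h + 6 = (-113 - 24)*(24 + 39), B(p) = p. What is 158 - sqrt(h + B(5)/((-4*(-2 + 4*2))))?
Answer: 158 - I*sqrt(249902958)/34548 ≈ 158.0 - 0.45758*I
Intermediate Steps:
h = -3/2879 (h = 9/(-6 + (-113 - 24)*(24 + 39)) = 9/(-6 - 137*63) = 9/(-6 - 8631) = 9/(-8637) = 9*(-1/8637) = -3/2879 ≈ -0.0010420)
158 - sqrt(h + B(5)/((-4*(-2 + 4*2)))) = 158 - sqrt(-3/2879 + 5/((-4*(-2 + 4*2)))) = 158 - sqrt(-3/2879 + 5/((-4*(-2 + 8)))) = 158 - sqrt(-3/2879 + 5/((-4*6))) = 158 - sqrt(-3/2879 + 5/(-24)) = 158 - sqrt(-3/2879 + 5*(-1/24)) = 158 - sqrt(-3/2879 - 5/24) = 158 - sqrt(-14467/69096) = 158 - I*sqrt(249902958)/34548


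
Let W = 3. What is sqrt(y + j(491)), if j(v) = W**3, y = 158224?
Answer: sqrt(158251) ≈ 397.81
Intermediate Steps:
j(v) = 27 (j(v) = 3**3 = 27)
sqrt(y + j(491)) = sqrt(158224 + 27) = sqrt(158251)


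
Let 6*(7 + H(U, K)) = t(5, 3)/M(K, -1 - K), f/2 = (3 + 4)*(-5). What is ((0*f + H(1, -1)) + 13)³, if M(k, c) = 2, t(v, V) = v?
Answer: 456533/1728 ≈ 264.20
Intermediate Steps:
f = -70 (f = 2*((3 + 4)*(-5)) = 2*(7*(-5)) = 2*(-35) = -70)
H(U, K) = -79/12 (H(U, K) = -7 + (5/2)/6 = -7 + (5*(½))/6 = -7 + (⅙)*(5/2) = -7 + 5/12 = -79/12)
((0*f + H(1, -1)) + 13)³ = ((0*(-70) - 79/12) + 13)³ = ((0 - 79/12) + 13)³ = (-79/12 + 13)³ = (77/12)³ = 456533/1728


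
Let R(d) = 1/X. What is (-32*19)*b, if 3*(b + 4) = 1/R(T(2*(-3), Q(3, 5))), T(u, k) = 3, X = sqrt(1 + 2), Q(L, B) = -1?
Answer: 2432 - 608*sqrt(3)/3 ≈ 2081.0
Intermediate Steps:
X = sqrt(3) ≈ 1.7320
R(d) = sqrt(3)/3 (R(d) = 1/(sqrt(3)) = sqrt(3)/3)
b = -4 + sqrt(3)/3 (b = -4 + 1/(3*((sqrt(3)/3))) = -4 + sqrt(3)/3 ≈ -3.4226)
(-32*19)*b = (-32*19)*(-4 + sqrt(3)/3) = -608*(-4 + sqrt(3)/3) = 2432 - 608*sqrt(3)/3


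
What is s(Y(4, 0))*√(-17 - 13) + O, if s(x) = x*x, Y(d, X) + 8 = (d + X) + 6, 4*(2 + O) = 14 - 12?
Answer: -3/2 + 4*I*√30 ≈ -1.5 + 21.909*I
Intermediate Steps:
O = -3/2 (O = -2 + (14 - 12)/4 = -2 + (¼)*2 = -2 + ½ = -3/2 ≈ -1.5000)
Y(d, X) = -2 + X + d (Y(d, X) = -8 + ((d + X) + 6) = -8 + ((X + d) + 6) = -8 + (6 + X + d) = -2 + X + d)
s(x) = x²
s(Y(4, 0))*√(-17 - 13) + O = (-2 + 0 + 4)²*√(-17 - 13) - 3/2 = 2²*√(-30) - 3/2 = 4*(I*√30) - 3/2 = 4*I*√30 - 3/2 = -3/2 + 4*I*√30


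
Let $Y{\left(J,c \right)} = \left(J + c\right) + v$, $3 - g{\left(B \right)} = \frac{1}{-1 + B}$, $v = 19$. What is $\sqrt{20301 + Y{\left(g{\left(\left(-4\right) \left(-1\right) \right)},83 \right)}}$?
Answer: $\frac{\sqrt{183651}}{3} \approx 142.85$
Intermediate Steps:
$g{\left(B \right)} = 3 - \frac{1}{-1 + B}$
$Y{\left(J,c \right)} = 19 + J + c$ ($Y{\left(J,c \right)} = \left(J + c\right) + 19 = 19 + J + c$)
$\sqrt{20301 + Y{\left(g{\left(\left(-4\right) \left(-1\right) \right)},83 \right)}} = \sqrt{20301 + \left(19 + \frac{-4 + 3 \left(\left(-4\right) \left(-1\right)\right)}{-1 - -4} + 83\right)} = \sqrt{20301 + \left(19 + \frac{-4 + 3 \cdot 4}{-1 + 4} + 83\right)} = \sqrt{20301 + \left(19 + \frac{-4 + 12}{3} + 83\right)} = \sqrt{20301 + \left(19 + \frac{1}{3} \cdot 8 + 83\right)} = \sqrt{20301 + \left(19 + \frac{8}{3} + 83\right)} = \sqrt{20301 + \frac{314}{3}} = \sqrt{\frac{61217}{3}} = \frac{\sqrt{183651}}{3}$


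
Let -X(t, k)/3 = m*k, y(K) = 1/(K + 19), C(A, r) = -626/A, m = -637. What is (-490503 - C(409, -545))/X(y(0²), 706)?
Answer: -200615101/551808894 ≈ -0.36356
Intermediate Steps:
y(K) = 1/(19 + K)
X(t, k) = 1911*k (X(t, k) = -(-1911)*k = 1911*k)
(-490503 - C(409, -545))/X(y(0²), 706) = (-490503 - (-626)/409)/((1911*706)) = (-490503 - (-626)/409)/1349166 = (-490503 - 1*(-626/409))*(1/1349166) = (-490503 + 626/409)*(1/1349166) = -200615101/409*1/1349166 = -200615101/551808894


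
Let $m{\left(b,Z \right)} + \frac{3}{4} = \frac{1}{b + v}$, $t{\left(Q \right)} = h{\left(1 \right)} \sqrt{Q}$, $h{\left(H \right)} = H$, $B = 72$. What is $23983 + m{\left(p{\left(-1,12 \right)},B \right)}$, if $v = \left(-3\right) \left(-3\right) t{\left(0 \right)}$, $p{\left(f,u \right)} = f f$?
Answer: $\frac{95933}{4} \approx 23983.0$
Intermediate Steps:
$t{\left(Q \right)} = \sqrt{Q}$ ($t{\left(Q \right)} = 1 \sqrt{Q} = \sqrt{Q}$)
$p{\left(f,u \right)} = f^{2}$
$v = 0$ ($v = \left(-3\right) \left(-3\right) \sqrt{0} = 9 \cdot 0 = 0$)
$m{\left(b,Z \right)} = - \frac{3}{4} + \frac{1}{b}$ ($m{\left(b,Z \right)} = - \frac{3}{4} + \frac{1}{b + 0} = - \frac{3}{4} + \frac{1}{b}$)
$23983 + m{\left(p{\left(-1,12 \right)},B \right)} = 23983 - \left(\frac{3}{4} - \frac{1}{\left(-1\right)^{2}}\right) = 23983 - \left(\frac{3}{4} - 1^{-1}\right) = 23983 + \left(- \frac{3}{4} + 1\right) = 23983 + \frac{1}{4} = \frac{95933}{4}$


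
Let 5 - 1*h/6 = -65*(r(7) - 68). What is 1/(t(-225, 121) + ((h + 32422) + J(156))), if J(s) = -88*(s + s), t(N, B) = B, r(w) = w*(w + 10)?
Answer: 1/25007 ≈ 3.9989e-5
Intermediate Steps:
r(w) = w*(10 + w)
J(s) = -176*s
h = 19920 (h = 30 - (-390)*(7*(10 + 7) - 68) = 30 - (-390)*(7*17 - 68) = 30 - (-390)*(119 - 68) = 30 - (-390)*51 = 30 - 6*(-3315) = 30 + 19890 = 19920)
1/(t(-225, 121) + ((h + 32422) + J(156))) = 1/(121 + ((19920 + 32422) - 176*156)) = 1/(121 + (52342 - 27456)) = 1/(121 + 24886) = 1/25007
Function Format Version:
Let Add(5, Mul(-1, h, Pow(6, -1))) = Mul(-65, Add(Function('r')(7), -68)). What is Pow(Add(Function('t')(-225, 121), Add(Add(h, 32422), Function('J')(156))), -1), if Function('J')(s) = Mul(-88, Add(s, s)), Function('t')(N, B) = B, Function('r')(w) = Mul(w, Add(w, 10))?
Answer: Rational(1, 25007) ≈ 3.9989e-5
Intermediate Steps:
Function('r')(w) = Mul(w, Add(10, w))
Function('J')(s) = Mul(-176, s) (Function('J')(s) = Mul(-88, Mul(2, s)) = Mul(-176, s))
h = 19920 (h = Add(30, Mul(-6, Mul(-65, Add(Mul(7, Add(10, 7)), -68)))) = Add(30, Mul(-6, Mul(-65, Add(Mul(7, 17), -68)))) = Add(30, Mul(-6, Mul(-65, Add(119, -68)))) = Add(30, Mul(-6, Mul(-65, 51))) = Add(30, Mul(-6, -3315)) = Add(30, 19890) = 19920)
Pow(Add(Function('t')(-225, 121), Add(Add(h, 32422), Function('J')(156))), -1) = Pow(Add(121, Add(Add(19920, 32422), Mul(-176, 156))), -1) = Pow(Add(121, Add(52342, -27456)), -1) = Pow(Add(121, 24886), -1) = Pow(25007, -1) = Rational(1, 25007)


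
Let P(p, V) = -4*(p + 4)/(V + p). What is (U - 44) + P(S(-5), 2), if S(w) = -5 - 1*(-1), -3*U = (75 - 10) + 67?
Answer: -88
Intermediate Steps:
U = -44 (U = -((75 - 10) + 67)/3 = -(65 + 67)/3 = -1/3*132 = -44)
S(w) = -4 (S(w) = -5 + 1 = -4)
P(p, V) = -4*(4 + p)/(V + p)
(U - 44) + P(S(-5), 2) = (-44 - 44) + 4*(-4 - 1*(-4))/(2 - 4) = -88 + 4*(-4 + 4)/(-2) = -88 + 4*(-1/2)*0 = -88 + 0 = -88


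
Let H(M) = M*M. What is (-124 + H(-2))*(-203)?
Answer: 24360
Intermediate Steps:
H(M) = M²
(-124 + H(-2))*(-203) = (-124 + (-2)²)*(-203) = (-124 + 4)*(-203) = -120*(-203) = 24360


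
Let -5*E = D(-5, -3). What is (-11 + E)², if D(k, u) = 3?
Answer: 3364/25 ≈ 134.56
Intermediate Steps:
E = -⅗ (E = -⅕*3 = -⅗ ≈ -0.60000)
(-11 + E)² = (-11 - ⅗)² = (-58/5)² = 3364/25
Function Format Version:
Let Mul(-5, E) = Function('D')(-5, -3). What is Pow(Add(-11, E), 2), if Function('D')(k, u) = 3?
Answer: Rational(3364, 25) ≈ 134.56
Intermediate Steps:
E = Rational(-3, 5) (E = Mul(Rational(-1, 5), 3) = Rational(-3, 5) ≈ -0.60000)
Pow(Add(-11, E), 2) = Pow(Add(-11, Rational(-3, 5)), 2) = Pow(Rational(-58, 5), 2) = Rational(3364, 25)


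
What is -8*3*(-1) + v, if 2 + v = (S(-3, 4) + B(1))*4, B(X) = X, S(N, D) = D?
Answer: 42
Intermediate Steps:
v = 18 (v = -2 + (4 + 1)*4 = -2 + 5*4 = -2 + 20 = 18)
-8*3*(-1) + v = -8*3*(-1) + 18 = -24*(-1) + 18 = 24 + 18 = 42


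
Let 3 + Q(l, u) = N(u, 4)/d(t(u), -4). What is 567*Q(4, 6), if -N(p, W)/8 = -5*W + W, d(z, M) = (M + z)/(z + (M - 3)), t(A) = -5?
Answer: 95067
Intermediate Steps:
d(z, M) = (M + z)/(-3 + M + z) (d(z, M) = (M + z)/(z + (-3 + M)) = (M + z)/(-3 + M + z))
N(p, W) = 32*W (N(p, W) = -8*(-5*W + W) = -(-32)*W = 32*W)
Q(l, u) = 503/3 (Q(l, u) = -3 + (32*4)/(((-4 - 5)/(-3 - 4 - 5))) = -3 + 128/((-9/(-12))) = -3 + 128/((-1/12*(-9))) = -3 + 128/(¾) = -3 + 128*(4/3) = -3 + 512/3 = 503/3)
567*Q(4, 6) = 567*(503/3) = 95067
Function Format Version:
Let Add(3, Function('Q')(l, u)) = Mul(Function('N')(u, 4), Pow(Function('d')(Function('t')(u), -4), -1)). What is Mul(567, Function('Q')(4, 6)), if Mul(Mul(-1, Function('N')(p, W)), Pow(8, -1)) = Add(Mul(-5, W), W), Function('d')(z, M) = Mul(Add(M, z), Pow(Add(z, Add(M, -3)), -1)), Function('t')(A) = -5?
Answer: 95067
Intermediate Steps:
Function('d')(z, M) = Mul(Pow(Add(-3, M, z), -1), Add(M, z)) (Function('d')(z, M) = Mul(Add(M, z), Pow(Add(z, Add(-3, M)), -1)) = Mul(Add(M, z), Pow(Add(-3, M, z), -1)) = Mul(Pow(Add(-3, M, z), -1), Add(M, z)))
Function('N')(p, W) = Mul(32, W) (Function('N')(p, W) = Mul(-8, Add(Mul(-5, W), W)) = Mul(-8, Mul(-4, W)) = Mul(32, W))
Function('Q')(l, u) = Rational(503, 3) (Function('Q')(l, u) = Add(-3, Mul(Mul(32, 4), Pow(Mul(Pow(Add(-3, -4, -5), -1), Add(-4, -5)), -1))) = Add(-3, Mul(128, Pow(Mul(Pow(-12, -1), -9), -1))) = Add(-3, Mul(128, Pow(Mul(Rational(-1, 12), -9), -1))) = Add(-3, Mul(128, Pow(Rational(3, 4), -1))) = Add(-3, Mul(128, Rational(4, 3))) = Add(-3, Rational(512, 3)) = Rational(503, 3))
Mul(567, Function('Q')(4, 6)) = Mul(567, Rational(503, 3)) = 95067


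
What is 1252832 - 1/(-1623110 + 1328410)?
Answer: 369209590401/294700 ≈ 1.2528e+6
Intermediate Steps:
1252832 - 1/(-1623110 + 1328410) = 1252832 - 1/(-294700) = 1252832 - 1*(-1/294700) = 1252832 + 1/294700 = 369209590401/294700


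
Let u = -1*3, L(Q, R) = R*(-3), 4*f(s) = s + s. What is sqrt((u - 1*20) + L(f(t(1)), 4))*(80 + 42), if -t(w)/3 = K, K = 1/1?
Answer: 122*I*sqrt(35) ≈ 721.76*I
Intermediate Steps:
K = 1
t(w) = -3 (t(w) = -3*1 = -3)
f(s) = s/2 (f(s) = (s + s)/4 = (2*s)/4 = s/2)
L(Q, R) = -3*R
u = -3
sqrt((u - 1*20) + L(f(t(1)), 4))*(80 + 42) = sqrt((-3 - 1*20) - 3*4)*(80 + 42) = sqrt((-3 - 20) - 12)*122 = sqrt(-23 - 12)*122 = sqrt(-35)*122 = (I*sqrt(35))*122 = 122*I*sqrt(35)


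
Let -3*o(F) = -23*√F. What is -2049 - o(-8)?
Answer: -2049 - 46*I*√2/3 ≈ -2049.0 - 21.685*I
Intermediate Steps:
o(F) = 23*√F/3 (o(F) = -(-23)*√F/3 = 23*√F/3)
-2049 - o(-8) = -2049 - 23*√(-8)/3 = -2049 - 23*2*I*√2/3 = -2049 - 46*I*√2/3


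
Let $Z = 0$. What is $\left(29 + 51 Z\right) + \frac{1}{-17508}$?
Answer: $\frac{507731}{17508} \approx 29.0$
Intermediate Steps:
$\left(29 + 51 Z\right) + \frac{1}{-17508} = \left(29 + 51 \cdot 0\right) + \frac{1}{-17508} = \left(29 + 0\right) - \frac{1}{17508} = 29 - \frac{1}{17508} = \frac{507731}{17508}$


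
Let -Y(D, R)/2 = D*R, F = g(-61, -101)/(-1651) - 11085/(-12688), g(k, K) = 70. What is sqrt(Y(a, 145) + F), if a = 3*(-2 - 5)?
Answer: sqrt(988440125832965)/402844 ≈ 78.044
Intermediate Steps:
a = -21 (a = 3*(-7) = -21)
F = 1339475/1611376 (F = 70/(-1651) - 11085/(-12688) = 70*(-1/1651) - 11085*(-1/12688) = -70/1651 + 11085/12688 = 1339475/1611376 ≈ 0.83126)
Y(D, R) = -2*D*R
sqrt(Y(a, 145) + F) = sqrt(-2*(-21)*145 + 1339475/1611376) = sqrt(6090 + 1339475/1611376) = sqrt(9814619315/1611376) = sqrt(988440125832965)/402844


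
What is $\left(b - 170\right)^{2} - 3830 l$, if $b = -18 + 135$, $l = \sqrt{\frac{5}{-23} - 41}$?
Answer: $2809 - \frac{7660 i \sqrt{5451}}{23} \approx 2809.0 - 24589.0 i$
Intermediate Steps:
$l = \frac{2 i \sqrt{5451}}{23}$ ($l = \sqrt{5 \left(- \frac{1}{23}\right) - 41} = \sqrt{- \frac{5}{23} - 41} = \sqrt{- \frac{948}{23}} = \frac{2 i \sqrt{5451}}{23} \approx 6.4201 i$)
$b = 117$
$\left(b - 170\right)^{2} - 3830 l = \left(117 - 170\right)^{2} - 3830 \frac{2 i \sqrt{5451}}{23} = \left(-53\right)^{2} - \frac{7660 i \sqrt{5451}}{23} = 2809 - \frac{7660 i \sqrt{5451}}{23}$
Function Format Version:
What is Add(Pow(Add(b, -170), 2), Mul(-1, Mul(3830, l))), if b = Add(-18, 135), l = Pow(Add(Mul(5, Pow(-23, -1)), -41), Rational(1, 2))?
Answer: Add(2809, Mul(Rational(-7660, 23), I, Pow(5451, Rational(1, 2)))) ≈ Add(2809.0, Mul(-24589., I))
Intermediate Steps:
l = Mul(Rational(2, 23), I, Pow(5451, Rational(1, 2))) (l = Pow(Add(Mul(5, Rational(-1, 23)), -41), Rational(1, 2)) = Pow(Add(Rational(-5, 23), -41), Rational(1, 2)) = Pow(Rational(-948, 23), Rational(1, 2)) = Mul(Rational(2, 23), I, Pow(5451, Rational(1, 2))) ≈ Mul(6.4201, I))
b = 117
Add(Pow(Add(b, -170), 2), Mul(-1, Mul(3830, l))) = Add(Pow(Add(117, -170), 2), Mul(-1, Mul(3830, Mul(Rational(2, 23), I, Pow(5451, Rational(1, 2)))))) = Add(Pow(-53, 2), Mul(-1, Mul(Rational(7660, 23), I, Pow(5451, Rational(1, 2))))) = Add(2809, Mul(Rational(-7660, 23), I, Pow(5451, Rational(1, 2))))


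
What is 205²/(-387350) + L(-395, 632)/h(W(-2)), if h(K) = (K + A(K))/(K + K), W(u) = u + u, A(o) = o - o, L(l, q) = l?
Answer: -12241941/15494 ≈ -790.11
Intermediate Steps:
A(o) = 0
W(u) = 2*u
h(K) = ½ (h(K) = (K + 0)/(K + K) = K/((2*K)) = K*(1/(2*K)) = ½)
205²/(-387350) + L(-395, 632)/h(W(-2)) = 205²/(-387350) - 395/½ = 42025*(-1/387350) - 395*2 = -1681/15494 - 790 = -12241941/15494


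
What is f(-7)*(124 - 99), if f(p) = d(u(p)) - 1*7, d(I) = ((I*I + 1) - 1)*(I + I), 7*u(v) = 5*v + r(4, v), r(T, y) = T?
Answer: -1549575/343 ≈ -4517.7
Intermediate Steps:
u(v) = 4/7 + 5*v/7 (u(v) = (5*v + 4)/7 = (4 + 5*v)/7 = 4/7 + 5*v/7)
d(I) = 2*I³ (d(I) = ((I² + 1) - 1)*(2*I) = ((1 + I²) - 1)*(2*I) = I²*(2*I) = 2*I³)
f(p) = -7 + 2*(4/7 + 5*p/7)³ (f(p) = 2*(4/7 + 5*p/7)³ - 1*7 = 2*(4/7 + 5*p/7)³ - 7 = -7 + 2*(4/7 + 5*p/7)³)
f(-7)*(124 - 99) = (-7 + 2*(4 + 5*(-7))³/343)*(124 - 99) = (-7 + 2*(4 - 35)³/343)*25 = (-7 + (2/343)*(-31)³)*25 = (-7 + (2/343)*(-29791))*25 = (-7 - 59582/343)*25 = -61983/343*25 = -1549575/343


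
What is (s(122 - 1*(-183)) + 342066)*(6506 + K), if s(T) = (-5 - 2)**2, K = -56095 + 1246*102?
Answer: 26514938845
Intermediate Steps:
K = 70997 (K = -56095 + 127092 = 70997)
s(T) = 49 (s(T) = (-7)**2 = 49)
(s(122 - 1*(-183)) + 342066)*(6506 + K) = (49 + 342066)*(6506 + 70997) = 342115*77503 = 26514938845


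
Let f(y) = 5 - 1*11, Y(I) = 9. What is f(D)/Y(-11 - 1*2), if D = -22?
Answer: -⅔ ≈ -0.66667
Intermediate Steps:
f(y) = -6 (f(y) = 5 - 11 = -6)
f(D)/Y(-11 - 1*2) = -6/9 = -6*⅑ = -⅔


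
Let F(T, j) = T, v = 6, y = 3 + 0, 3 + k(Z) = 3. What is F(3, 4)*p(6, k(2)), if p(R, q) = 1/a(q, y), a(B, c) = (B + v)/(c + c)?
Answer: 3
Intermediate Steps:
k(Z) = 0 (k(Z) = -3 + 3 = 0)
y = 3
a(B, c) = (6 + B)/(2*c) (a(B, c) = (B + 6)/(c + c) = (6 + B)/((2*c)) = (6 + B)*(1/(2*c)) = (6 + B)/(2*c))
p(R, q) = 1/(1 + q/6) (p(R, q) = 1/((½)*(6 + q)/3) = 1/((½)*(⅓)*(6 + q)) = 1/(1 + q/6))
F(3, 4)*p(6, k(2)) = 3*(6/(6 + 0)) = 3*(6/6) = 3*(6*(⅙)) = 3*1 = 3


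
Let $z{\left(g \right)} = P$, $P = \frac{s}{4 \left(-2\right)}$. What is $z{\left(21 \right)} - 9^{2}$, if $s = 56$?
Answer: $-88$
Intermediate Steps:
$P = -7$ ($P = \frac{56}{4 \left(-2\right)} = \frac{56}{-8} = 56 \left(- \frac{1}{8}\right) = -7$)
$z{\left(g \right)} = -7$
$z{\left(21 \right)} - 9^{2} = -7 - 9^{2} = -7 - 81 = -88$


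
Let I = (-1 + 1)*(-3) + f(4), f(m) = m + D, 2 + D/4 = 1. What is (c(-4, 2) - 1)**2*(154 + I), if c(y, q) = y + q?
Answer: 1386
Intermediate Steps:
D = -4 (D = -8 + 4*1 = -8 + 4 = -4)
f(m) = -4 + m (f(m) = m - 4 = -4 + m)
I = 0 (I = (-1 + 1)*(-3) + (-4 + 4) = 0*(-3) + 0 = 0 + 0 = 0)
c(y, q) = q + y
(c(-4, 2) - 1)**2*(154 + I) = ((2 - 4) - 1)**2*(154 + 0) = (-2 - 1)**2*154 = (-3)**2*154 = 9*154 = 1386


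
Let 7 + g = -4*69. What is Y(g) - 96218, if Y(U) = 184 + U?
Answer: -96317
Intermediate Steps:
g = -283 (g = -7 - 4*69 = -7 - 276 = -283)
Y(g) - 96218 = (184 - 283) - 96218 = -99 - 96218 = -96317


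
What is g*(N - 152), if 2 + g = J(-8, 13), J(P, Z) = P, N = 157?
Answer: -50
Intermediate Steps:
g = -10 (g = -2 - 8 = -10)
g*(N - 152) = -10*(157 - 152) = -10*5 = -50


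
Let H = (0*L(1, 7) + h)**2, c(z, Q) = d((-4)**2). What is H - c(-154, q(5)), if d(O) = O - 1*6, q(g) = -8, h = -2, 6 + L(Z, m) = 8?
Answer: -6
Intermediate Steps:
L(Z, m) = 2 (L(Z, m) = -6 + 8 = 2)
d(O) = -6 + O (d(O) = O - 6 = -6 + O)
c(z, Q) = 10 (c(z, Q) = -6 + (-4)**2 = -6 + 16 = 10)
H = 4 (H = (0*2 - 2)**2 = (0 - 2)**2 = (-2)**2 = 4)
H - c(-154, q(5)) = 4 - 1*10 = 4 - 10 = -6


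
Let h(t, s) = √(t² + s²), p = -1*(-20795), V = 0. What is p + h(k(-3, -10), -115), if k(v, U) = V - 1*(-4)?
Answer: 20795 + √13241 ≈ 20910.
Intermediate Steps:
k(v, U) = 4 (k(v, U) = 0 - 1*(-4) = 0 + 4 = 4)
p = 20795
h(t, s) = √(s² + t²)
p + h(k(-3, -10), -115) = 20795 + √((-115)² + 4²) = 20795 + √(13225 + 16) = 20795 + √13241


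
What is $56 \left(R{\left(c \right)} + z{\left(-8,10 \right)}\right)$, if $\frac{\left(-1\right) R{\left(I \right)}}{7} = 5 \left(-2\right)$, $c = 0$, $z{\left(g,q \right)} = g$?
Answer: $3472$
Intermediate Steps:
$R{\left(I \right)} = 70$ ($R{\left(I \right)} = - 7 \cdot 5 \left(-2\right) = \left(-7\right) \left(-10\right) = 70$)
$56 \left(R{\left(c \right)} + z{\left(-8,10 \right)}\right) = 56 \left(70 - 8\right) = 56 \cdot 62 = 3472$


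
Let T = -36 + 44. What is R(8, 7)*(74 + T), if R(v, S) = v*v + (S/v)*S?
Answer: 23001/4 ≈ 5750.3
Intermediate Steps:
T = 8
R(v, S) = v² + S²/v
R(8, 7)*(74 + T) = ((7² + 8³)/8)*(74 + 8) = ((49 + 512)/8)*82 = ((⅛)*561)*82 = (561/8)*82 = 23001/4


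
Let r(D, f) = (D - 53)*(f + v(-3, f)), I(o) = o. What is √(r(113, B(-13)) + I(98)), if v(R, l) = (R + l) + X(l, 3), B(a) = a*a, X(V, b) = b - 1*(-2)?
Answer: √20498 ≈ 143.17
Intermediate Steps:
X(V, b) = 2 + b (X(V, b) = b + 2 = 2 + b)
B(a) = a²
v(R, l) = 5 + R + l (v(R, l) = (R + l) + (2 + 3) = (R + l) + 5 = 5 + R + l)
r(D, f) = (-53 + D)*(2 + 2*f) (r(D, f) = (D - 53)*(f + (5 - 3 + f)) = (-53 + D)*(f + (2 + f)) = (-53 + D)*(2 + 2*f))
√(r(113, B(-13)) + I(98)) = √((-106 - 106*(-13)² + 2*113 + 2*113*(-13)²) + 98) = √((-106 - 106*169 + 226 + 2*113*169) + 98) = √((-106 - 17914 + 226 + 38194) + 98) = √(20400 + 98) = √20498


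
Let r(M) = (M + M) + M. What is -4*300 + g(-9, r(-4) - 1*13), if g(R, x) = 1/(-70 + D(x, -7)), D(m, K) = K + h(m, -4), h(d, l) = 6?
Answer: -85201/71 ≈ -1200.0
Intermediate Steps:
r(M) = 3*M (r(M) = 2*M + M = 3*M)
D(m, K) = 6 + K (D(m, K) = K + 6 = 6 + K)
g(R, x) = -1/71 (g(R, x) = 1/(-70 + (6 - 7)) = 1/(-70 - 1) = 1/(-71) = -1/71)
-4*300 + g(-9, r(-4) - 1*13) = -4*300 - 1/71 = -1200 - 1/71 = -85201/71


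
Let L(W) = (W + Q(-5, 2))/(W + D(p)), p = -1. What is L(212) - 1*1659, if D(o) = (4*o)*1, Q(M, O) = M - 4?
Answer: -344869/208 ≈ -1658.0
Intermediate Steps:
Q(M, O) = -4 + M
D(o) = 4*o
L(W) = (-9 + W)/(-4 + W) (L(W) = (W + (-4 - 5))/(W + 4*(-1)) = (W - 9)/(W - 4) = (-9 + W)/(-4 + W))
L(212) - 1*1659 = (-9 + 212)/(-4 + 212) - 1*1659 = 203/208 - 1659 = -344869/208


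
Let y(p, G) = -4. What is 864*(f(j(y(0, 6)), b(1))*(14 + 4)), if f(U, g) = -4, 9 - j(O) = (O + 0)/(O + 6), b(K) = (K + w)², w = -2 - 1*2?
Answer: -62208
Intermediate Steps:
w = -4 (w = -2 - 2 = -4)
b(K) = (-4 + K)² (b(K) = (K - 4)² = (-4 + K)²)
j(O) = 9 - O/(6 + O) (j(O) = 9 - (O + 0)/(O + 6) = 9 - O/(6 + O))
864*(f(j(y(0, 6)), b(1))*(14 + 4)) = 864*(-4*(14 + 4)) = 864*(-4*18) = 864*(-72) = -62208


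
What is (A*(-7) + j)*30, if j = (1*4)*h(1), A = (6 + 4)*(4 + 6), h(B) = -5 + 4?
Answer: -21120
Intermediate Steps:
h(B) = -1
A = 100 (A = 10*10 = 100)
j = -4 (j = (1*4)*(-1) = 4*(-1) = -4)
(A*(-7) + j)*30 = (100*(-7) - 4)*30 = (-700 - 4)*30 = -704*30 = -21120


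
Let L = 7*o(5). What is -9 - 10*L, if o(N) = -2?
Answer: 131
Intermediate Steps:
L = -14 (L = 7*(-2) = -14)
-9 - 10*L = -9 - 10*(-14) = -9 + 140 = 131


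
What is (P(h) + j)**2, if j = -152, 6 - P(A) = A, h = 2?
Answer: 21904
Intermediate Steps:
P(A) = 6 - A
(P(h) + j)**2 = ((6 - 1*2) - 152)**2 = ((6 - 2) - 152)**2 = (4 - 152)**2 = (-148)**2 = 21904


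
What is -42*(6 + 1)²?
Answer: -2058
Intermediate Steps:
-42*(6 + 1)² = -42*7² = -42*49 = -2058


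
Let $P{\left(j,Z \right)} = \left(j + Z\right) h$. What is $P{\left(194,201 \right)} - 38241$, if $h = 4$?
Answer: $-36661$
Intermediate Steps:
$P{\left(j,Z \right)} = 4 Z + 4 j$ ($P{\left(j,Z \right)} = \left(j + Z\right) 4 = \left(Z + j\right) 4 = 4 Z + 4 j$)
$P{\left(194,201 \right)} - 38241 = \left(4 \cdot 201 + 4 \cdot 194\right) - 38241 = \left(804 + 776\right) - 38241 = 1580 - 38241 = -36661$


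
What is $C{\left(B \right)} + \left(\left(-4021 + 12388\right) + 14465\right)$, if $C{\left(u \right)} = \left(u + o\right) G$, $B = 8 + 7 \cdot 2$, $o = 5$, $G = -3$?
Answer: $22751$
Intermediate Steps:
$B = 22$ ($B = 8 + 14 = 22$)
$C{\left(u \right)} = -15 - 3 u$ ($C{\left(u \right)} = \left(u + 5\right) \left(-3\right) = \left(5 + u\right) \left(-3\right) = -15 - 3 u$)
$C{\left(B \right)} + \left(\left(-4021 + 12388\right) + 14465\right) = \left(-15 - 66\right) + \left(\left(-4021 + 12388\right) + 14465\right) = \left(-15 - 66\right) + \left(8367 + 14465\right) = -81 + 22832 = 22751$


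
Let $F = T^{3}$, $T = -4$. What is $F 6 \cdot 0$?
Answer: $0$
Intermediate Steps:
$F = -64$ ($F = \left(-4\right)^{3} = -64$)
$F 6 \cdot 0 = \left(-64\right) 6 \cdot 0 = \left(-384\right) 0 = 0$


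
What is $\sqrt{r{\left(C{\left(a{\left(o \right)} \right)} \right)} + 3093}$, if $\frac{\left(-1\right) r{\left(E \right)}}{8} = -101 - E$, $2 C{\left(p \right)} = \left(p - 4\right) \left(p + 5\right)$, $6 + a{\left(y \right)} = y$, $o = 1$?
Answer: $\sqrt{3901} \approx 62.458$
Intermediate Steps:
$a{\left(y \right)} = -6 + y$
$C{\left(p \right)} = \frac{\left(-4 + p\right) \left(5 + p\right)}{2}$ ($C{\left(p \right)} = \frac{\left(p - 4\right) \left(p + 5\right)}{2} = \frac{\left(-4 + p\right) \left(5 + p\right)}{2}$)
$r{\left(E \right)} = 808 + 8 E$ ($r{\left(E \right)} = - 8 \left(-101 - E\right) = 808 + 8 E$)
$\sqrt{r{\left(C{\left(a{\left(o \right)} \right)} \right)} + 3093} = \sqrt{\left(808 + 8 \left(-10 + \frac{-6 + 1}{2} + \frac{\left(-6 + 1\right)^{2}}{2}\right)\right) + 3093} = \sqrt{\left(808 + 8 \left(-10 + \frac{1}{2} \left(-5\right) + \frac{\left(-5\right)^{2}}{2}\right)\right) + 3093} = \sqrt{\left(808 + 8 \left(-10 - \frac{5}{2} + \frac{1}{2} \cdot 25\right)\right) + 3093} = \sqrt{\left(808 + 8 \left(-10 - \frac{5}{2} + \frac{25}{2}\right)\right) + 3093} = \sqrt{\left(808 + 8 \cdot 0\right) + 3093} = \sqrt{\left(808 + 0\right) + 3093} = \sqrt{808 + 3093} = \sqrt{3901}$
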